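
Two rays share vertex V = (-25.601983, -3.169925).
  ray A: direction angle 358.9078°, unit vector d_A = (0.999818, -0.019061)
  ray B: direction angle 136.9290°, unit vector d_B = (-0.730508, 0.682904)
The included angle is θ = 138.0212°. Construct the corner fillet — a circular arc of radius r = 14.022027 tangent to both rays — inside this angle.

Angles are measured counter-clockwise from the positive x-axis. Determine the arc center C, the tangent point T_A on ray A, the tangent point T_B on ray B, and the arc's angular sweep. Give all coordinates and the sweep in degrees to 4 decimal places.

center=(-19.9561,10.7470) T_A=(-20.2234,-3.2725) T_B=(-29.5318,0.5038) sweep=41.9788

bisector direction at 67.9184° = (0.375927,0.926649)
center distance |VC| = r/sin(θ/2) = 14.022027/sin(69.0106°) = 15.018558
C = V + |VC|·bis = (-19.9561,10.7470)
T_A = V + ((C−V)·d_A)·d_A = V + 5.3796·d_A = (-20.2234,-3.2725)
T_B = V + ((C−V)·d_B)·d_B = V + 5.3796·d_B = (-29.5318,0.5038)
sweep = 180° − θ = 41.9788°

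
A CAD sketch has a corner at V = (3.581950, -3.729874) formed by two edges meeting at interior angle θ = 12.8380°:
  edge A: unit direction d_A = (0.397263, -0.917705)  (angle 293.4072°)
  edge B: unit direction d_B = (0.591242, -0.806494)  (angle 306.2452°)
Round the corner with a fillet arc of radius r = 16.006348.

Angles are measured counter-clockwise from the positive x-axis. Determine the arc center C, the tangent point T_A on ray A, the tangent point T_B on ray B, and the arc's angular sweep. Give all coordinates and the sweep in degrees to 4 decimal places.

bisector direction at 299.8262° = (0.497371,-0.867538)
center distance |VC| = r/sin(θ/2) = 16.006348/sin(6.4190°) = 143.171438
C = V + |VC|·bis = (74.7912,-127.9366)
T_A = V + ((C−V)·d_A)·d_A = V + 142.2739·d_A = (60.1021,-134.2953)
T_B = V + ((C−V)·d_B)·d_B = V + 142.2739·d_B = (87.7003,-118.4729)
sweep = 180° − θ = 167.1620°

center=(74.7912,-127.9366) T_A=(60.1021,-134.2953) T_B=(87.7003,-118.4729) sweep=167.1620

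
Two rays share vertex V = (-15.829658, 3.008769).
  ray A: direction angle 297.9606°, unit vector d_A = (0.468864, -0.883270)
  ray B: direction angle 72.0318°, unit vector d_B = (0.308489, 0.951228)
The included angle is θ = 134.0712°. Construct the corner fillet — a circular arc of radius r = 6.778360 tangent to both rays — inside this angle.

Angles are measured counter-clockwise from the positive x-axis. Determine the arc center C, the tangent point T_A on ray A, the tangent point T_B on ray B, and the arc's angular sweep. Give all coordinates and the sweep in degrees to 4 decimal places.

center=(-8.4958,3.6499) T_A=(-14.4830,0.4718) T_B=(-14.9436,5.7410) sweep=45.9288

bisector direction at 4.9962° = (0.996200,0.087090)
center distance |VC| = r/sin(θ/2) = 6.778360/sin(67.0356°) = 7.361802
C = V + |VC|·bis = (-8.4958,3.6499)
T_A = V + ((C−V)·d_A)·d_A = V + 2.8723·d_A = (-14.4830,0.4718)
T_B = V + ((C−V)·d_B)·d_B = V + 2.8723·d_B = (-14.9436,5.7410)
sweep = 180° − θ = 45.9288°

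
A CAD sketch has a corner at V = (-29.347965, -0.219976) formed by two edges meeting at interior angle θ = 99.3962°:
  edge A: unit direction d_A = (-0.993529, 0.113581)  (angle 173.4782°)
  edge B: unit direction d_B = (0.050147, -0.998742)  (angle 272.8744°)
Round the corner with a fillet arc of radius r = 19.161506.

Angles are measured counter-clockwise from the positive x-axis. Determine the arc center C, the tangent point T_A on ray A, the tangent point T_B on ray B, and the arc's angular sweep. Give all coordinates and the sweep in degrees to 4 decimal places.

center=(-47.6704,-17.4116) T_A=(-45.4940,1.6259) T_B=(-28.5330,-16.4508) sweep=80.6038

bisector direction at 223.1763° = (-0.729252,-0.684246)
center distance |VC| = r/sin(θ/2) = 19.161506/sin(49.6981°) = 25.125004
C = V + |VC|·bis = (-47.6704,-17.4116)
T_A = V + ((C−V)·d_A)·d_A = V + 16.2512·d_A = (-45.4940,1.6259)
T_B = V + ((C−V)·d_B)·d_B = V + 16.2512·d_B = (-28.5330,-16.4508)
sweep = 180° − θ = 80.6038°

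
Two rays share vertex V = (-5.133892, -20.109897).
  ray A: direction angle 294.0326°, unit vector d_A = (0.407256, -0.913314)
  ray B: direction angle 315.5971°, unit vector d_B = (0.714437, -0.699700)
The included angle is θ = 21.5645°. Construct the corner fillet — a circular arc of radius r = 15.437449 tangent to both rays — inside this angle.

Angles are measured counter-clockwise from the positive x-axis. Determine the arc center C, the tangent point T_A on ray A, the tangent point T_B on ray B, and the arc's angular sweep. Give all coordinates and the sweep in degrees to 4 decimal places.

center=(41.9785,-87.8583) T_A=(27.8793,-94.1453) T_B=(52.7801,-76.8292) sweep=158.4355

bisector direction at 304.8149° = (0.570926,-0.821001)
center distance |VC| = r/sin(θ/2) = 15.437449/sin(10.7822°) = 82.519226
C = V + |VC|·bis = (41.9785,-87.8583)
T_A = V + ((C−V)·d_A)·d_A = V + 81.0624·d_A = (27.8793,-94.1453)
T_B = V + ((C−V)·d_B)·d_B = V + 81.0624·d_B = (52.7801,-76.8292)
sweep = 180° − θ = 158.4355°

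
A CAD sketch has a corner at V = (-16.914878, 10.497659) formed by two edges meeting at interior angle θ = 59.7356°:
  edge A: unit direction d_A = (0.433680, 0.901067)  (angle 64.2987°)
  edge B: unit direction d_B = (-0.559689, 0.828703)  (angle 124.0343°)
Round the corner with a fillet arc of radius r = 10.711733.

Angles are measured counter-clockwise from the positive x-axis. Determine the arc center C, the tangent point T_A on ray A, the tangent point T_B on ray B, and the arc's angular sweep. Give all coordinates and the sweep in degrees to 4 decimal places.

center=(-18.4777,31.9503) T_A=(-8.8257,27.3048) T_B=(-27.3545,25.9551) sweep=120.2644

bisector direction at 94.1665° = (-0.072655,0.997357)
center distance |VC| = r/sin(θ/2) = 10.711733/sin(29.8678°) = 21.509484
C = V + |VC|·bis = (-18.4777,31.9503)
T_A = V + ((C−V)·d_A)·d_A = V + 18.6525·d_A = (-8.8257,27.3048)
T_B = V + ((C−V)·d_B)·d_B = V + 18.6525·d_B = (-27.3545,25.9551)
sweep = 180° − θ = 120.2644°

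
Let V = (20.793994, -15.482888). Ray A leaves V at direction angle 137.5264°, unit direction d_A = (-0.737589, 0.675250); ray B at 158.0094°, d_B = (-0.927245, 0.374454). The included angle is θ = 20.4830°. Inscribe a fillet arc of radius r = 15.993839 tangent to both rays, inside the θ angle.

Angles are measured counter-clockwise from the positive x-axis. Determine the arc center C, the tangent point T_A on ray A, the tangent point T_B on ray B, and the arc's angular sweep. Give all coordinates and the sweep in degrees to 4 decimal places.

center=(-55.2987,32.4948) T_A=(-44.4989,44.2917) T_B=(-61.2877,17.6646) sweep=159.5170

bisector direction at 147.7679° = (-0.845894,0.533350)
center distance |VC| = r/sin(θ/2) = 15.993839/sin(10.2415°) = 89.955336
C = V + |VC|·bis = (-55.2987,32.4948)
T_A = V + ((C−V)·d_A)·d_A = V + 88.5221·d_A = (-44.4989,44.2917)
T_B = V + ((C−V)·d_B)·d_B = V + 88.5221·d_B = (-61.2877,17.6646)
sweep = 180° − θ = 159.5170°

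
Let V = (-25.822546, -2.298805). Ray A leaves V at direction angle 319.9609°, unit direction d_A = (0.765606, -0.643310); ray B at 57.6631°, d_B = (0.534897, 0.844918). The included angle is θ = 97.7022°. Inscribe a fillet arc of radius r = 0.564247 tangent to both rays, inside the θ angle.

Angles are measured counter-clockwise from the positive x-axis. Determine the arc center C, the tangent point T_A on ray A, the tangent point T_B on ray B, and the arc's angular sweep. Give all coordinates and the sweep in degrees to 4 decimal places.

bisector direction at 8.8120° = (0.988196,0.153193)
center distance |VC| = r/sin(θ/2) = 0.564247/sin(48.8511°) = 0.749330
C = V + |VC|·bis = (-25.0821,-2.1840)
T_A = V + ((C−V)·d_A)·d_A = V + 0.4931·d_A = (-25.4450,-2.6160)
T_B = V + ((C−V)·d_B)·d_B = V + 0.4931·d_B = (-25.5588,-1.8822)
sweep = 180° − θ = 82.2978°

center=(-25.0821,-2.1840) T_A=(-25.4450,-2.6160) T_B=(-25.5588,-1.8822) sweep=82.2978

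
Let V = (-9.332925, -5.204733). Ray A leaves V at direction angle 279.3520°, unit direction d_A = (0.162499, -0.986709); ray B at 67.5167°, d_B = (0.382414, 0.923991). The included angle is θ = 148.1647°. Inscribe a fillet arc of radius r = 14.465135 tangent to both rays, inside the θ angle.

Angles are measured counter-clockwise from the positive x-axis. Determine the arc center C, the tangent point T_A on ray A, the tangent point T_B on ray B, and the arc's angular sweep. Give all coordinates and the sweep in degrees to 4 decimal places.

bisector direction at 353.4343° = (0.993441,-0.114342)
center distance |VC| = r/sin(θ/2) = 14.465135/sin(74.0824°) = 15.041888
C = V + |VC|·bis = (5.6103,-6.9246)
T_A = V + ((C−V)·d_A)·d_A = V + 4.1253·d_A = (-8.6626,-9.2752)
T_B = V + ((C−V)·d_B)·d_B = V + 4.1253·d_B = (-7.7553,-1.3930)
sweep = 180° − θ = 31.8353°

center=(5.6103,-6.9246) T_A=(-8.6626,-9.2752) T_B=(-7.7553,-1.3930) sweep=31.8353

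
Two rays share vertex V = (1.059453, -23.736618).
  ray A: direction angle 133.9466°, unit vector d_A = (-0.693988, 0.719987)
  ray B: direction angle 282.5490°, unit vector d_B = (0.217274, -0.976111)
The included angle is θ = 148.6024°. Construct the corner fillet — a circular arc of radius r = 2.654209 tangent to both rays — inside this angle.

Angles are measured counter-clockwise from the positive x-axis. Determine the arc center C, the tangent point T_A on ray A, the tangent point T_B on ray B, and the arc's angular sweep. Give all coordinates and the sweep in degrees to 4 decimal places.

center=(-1.3693,-25.0415) T_A=(0.5417,-23.1995) T_B=(1.2215,-24.4648) sweep=31.3976

bisector direction at 208.2478° = (-0.880909,-0.473286)
center distance |VC| = r/sin(θ/2) = 2.654209/sin(74.3012°) = 2.757054
C = V + |VC|·bis = (-1.3693,-25.0415)
T_A = V + ((C−V)·d_A)·d_A = V + 0.7460·d_A = (0.5417,-23.1995)
T_B = V + ((C−V)·d_B)·d_B = V + 0.7460·d_B = (1.2215,-24.4648)
sweep = 180° − θ = 31.3976°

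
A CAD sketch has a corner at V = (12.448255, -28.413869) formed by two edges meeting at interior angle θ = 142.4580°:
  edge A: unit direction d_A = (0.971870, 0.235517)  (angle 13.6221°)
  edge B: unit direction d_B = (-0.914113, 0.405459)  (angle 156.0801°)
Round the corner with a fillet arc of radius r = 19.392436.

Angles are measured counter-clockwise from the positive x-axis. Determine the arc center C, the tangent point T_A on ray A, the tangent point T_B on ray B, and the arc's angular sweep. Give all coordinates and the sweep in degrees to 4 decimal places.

center=(14.2864,-8.0147) T_A=(18.8536,-26.8616) T_B=(6.4235,-25.7416) sweep=37.5420

bisector direction at 84.8511° = (0.089744,0.995965)
center distance |VC| = r/sin(θ/2) = 19.392436/sin(71.2290°) = 20.481818
C = V + |VC|·bis = (14.2864,-8.0147)
T_A = V + ((C−V)·d_A)·d_A = V + 6.5908·d_A = (18.8536,-26.8616)
T_B = V + ((C−V)·d_B)·d_B = V + 6.5908·d_B = (6.4235,-25.7416)
sweep = 180° − θ = 37.5420°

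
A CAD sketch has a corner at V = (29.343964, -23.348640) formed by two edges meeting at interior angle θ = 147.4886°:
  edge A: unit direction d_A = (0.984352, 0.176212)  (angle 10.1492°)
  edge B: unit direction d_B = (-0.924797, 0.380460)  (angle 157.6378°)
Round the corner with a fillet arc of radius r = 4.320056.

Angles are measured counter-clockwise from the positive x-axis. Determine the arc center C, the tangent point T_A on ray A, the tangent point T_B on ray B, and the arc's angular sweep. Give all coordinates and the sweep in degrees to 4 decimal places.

bisector direction at 83.8935° = (0.106377,0.994326)
center distance |VC| = r/sin(θ/2) = 4.320056/sin(73.7443°) = 4.499955
C = V + |VC|·bis = (29.8227,-18.8742)
T_A = V + ((C−V)·d_A)·d_A = V + 1.2596·d_A = (30.5839,-23.1267)
T_B = V + ((C−V)·d_B)·d_B = V + 1.2596·d_B = (28.1790,-22.8694)
sweep = 180° − θ = 32.5114°

center=(29.8227,-18.8742) T_A=(30.5839,-23.1267) T_B=(28.1790,-22.8694) sweep=32.5114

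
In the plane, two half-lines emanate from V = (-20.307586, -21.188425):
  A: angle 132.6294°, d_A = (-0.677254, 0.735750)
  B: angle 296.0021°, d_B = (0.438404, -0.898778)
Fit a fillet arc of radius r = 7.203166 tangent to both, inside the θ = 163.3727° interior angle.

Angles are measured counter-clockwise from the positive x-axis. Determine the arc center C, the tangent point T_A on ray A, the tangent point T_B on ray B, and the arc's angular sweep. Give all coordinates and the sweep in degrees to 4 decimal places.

bisector direction at 214.3158° = (-0.825943,-0.563753)
center distance |VC| = r/sin(θ/2) = 7.203166/sin(81.6864°) = 7.279665
C = V + |VC|·bis = (-26.3202,-25.2924)
T_A = V + ((C−V)·d_A)·d_A = V + 1.0526·d_A = (-21.0205,-20.4140)
T_B = V + ((C−V)·d_B)·d_B = V + 1.0526·d_B = (-19.8461,-22.1345)
sweep = 180° − θ = 16.6273°

center=(-26.3202,-25.2924) T_A=(-21.0205,-20.4140) T_B=(-19.8461,-22.1345) sweep=16.6273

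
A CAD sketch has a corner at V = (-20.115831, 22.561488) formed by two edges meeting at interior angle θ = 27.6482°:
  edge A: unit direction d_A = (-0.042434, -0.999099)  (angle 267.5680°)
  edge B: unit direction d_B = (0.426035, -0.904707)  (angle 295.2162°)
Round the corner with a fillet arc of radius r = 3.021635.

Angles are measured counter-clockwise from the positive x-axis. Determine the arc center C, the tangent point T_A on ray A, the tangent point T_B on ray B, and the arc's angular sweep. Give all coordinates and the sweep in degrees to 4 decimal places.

center=(-17.6180,10.1647) T_A=(-20.6369,10.2930) T_B=(-14.8843,11.4521) sweep=152.3518

bisector direction at 281.3921° = (0.197522,-0.980298)
center distance |VC| = r/sin(θ/2) = 3.021635/sin(13.8241°) = 12.645897
C = V + |VC|·bis = (-17.6180,10.1647)
T_A = V + ((C−V)·d_A)·d_A = V + 12.2796·d_A = (-20.6369,10.2930)
T_B = V + ((C−V)·d_B)·d_B = V + 12.2796·d_B = (-14.8843,11.4521)
sweep = 180° − θ = 152.3518°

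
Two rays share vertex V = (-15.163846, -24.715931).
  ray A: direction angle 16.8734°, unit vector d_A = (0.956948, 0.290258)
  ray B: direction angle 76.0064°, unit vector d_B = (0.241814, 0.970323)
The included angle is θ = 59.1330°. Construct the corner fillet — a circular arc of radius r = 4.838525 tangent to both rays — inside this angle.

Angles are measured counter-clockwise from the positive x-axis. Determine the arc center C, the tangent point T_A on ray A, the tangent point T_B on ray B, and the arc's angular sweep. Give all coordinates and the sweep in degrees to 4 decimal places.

center=(-8.4065,-17.6101) T_A=(-7.0021,-22.2403) T_B=(-13.1014,-16.4401) sweep=120.8670

bisector direction at 46.4399° = (0.689115,0.724652)
center distance |VC| = r/sin(θ/2) = 4.838525/sin(29.5665°) = 9.805832
C = V + |VC|·bis = (-8.4065,-17.6101)
T_A = V + ((C−V)·d_A)·d_A = V + 8.5290·d_A = (-7.0021,-22.2403)
T_B = V + ((C−V)·d_B)·d_B = V + 8.5290·d_B = (-13.1014,-16.4401)
sweep = 180° − θ = 120.8670°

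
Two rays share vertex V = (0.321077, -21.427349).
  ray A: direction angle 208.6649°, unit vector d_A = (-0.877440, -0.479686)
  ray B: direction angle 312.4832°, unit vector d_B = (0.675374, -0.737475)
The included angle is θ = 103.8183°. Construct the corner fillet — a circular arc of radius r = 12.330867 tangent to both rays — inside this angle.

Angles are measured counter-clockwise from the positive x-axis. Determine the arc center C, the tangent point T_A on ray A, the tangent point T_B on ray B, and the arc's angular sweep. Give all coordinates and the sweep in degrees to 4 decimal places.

center=(-2.2448,-36.8833) T_A=(-8.1598,-26.0637) T_B=(6.8489,-28.5554) sweep=76.1817

bisector direction at 260.5740° = (-0.163773,-0.986498)
center distance |VC| = r/sin(θ/2) = 12.330867/sin(51.9091°) = 15.667524
C = V + |VC|·bis = (-2.2448,-36.8833)
T_A = V + ((C−V)·d_A)·d_A = V + 9.6655·d_A = (-8.1598,-26.0637)
T_B = V + ((C−V)·d_B)·d_B = V + 9.6655·d_B = (6.8489,-28.5554)
sweep = 180° − θ = 76.1817°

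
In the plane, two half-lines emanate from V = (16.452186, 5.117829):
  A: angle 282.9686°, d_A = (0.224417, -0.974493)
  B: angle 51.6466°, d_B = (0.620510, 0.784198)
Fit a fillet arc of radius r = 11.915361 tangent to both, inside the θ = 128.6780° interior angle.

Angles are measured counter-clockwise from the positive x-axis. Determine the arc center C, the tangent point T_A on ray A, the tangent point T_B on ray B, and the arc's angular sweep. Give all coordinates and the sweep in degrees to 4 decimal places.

center=(29.3483,2.2134) T_A=(17.7369,-0.4606) T_B=(20.0043,9.6070) sweep=51.3220

bisector direction at 347.3076° = (0.975564,-0.219717)
center distance |VC| = r/sin(θ/2) = 11.915361/sin(64.3390°) = 13.219138
C = V + |VC|·bis = (29.3483,2.2134)
T_A = V + ((C−V)·d_A)·d_A = V + 5.7245·d_A = (17.7369,-0.4606)
T_B = V + ((C−V)·d_B)·d_B = V + 5.7245·d_B = (20.0043,9.6070)
sweep = 180° − θ = 51.3220°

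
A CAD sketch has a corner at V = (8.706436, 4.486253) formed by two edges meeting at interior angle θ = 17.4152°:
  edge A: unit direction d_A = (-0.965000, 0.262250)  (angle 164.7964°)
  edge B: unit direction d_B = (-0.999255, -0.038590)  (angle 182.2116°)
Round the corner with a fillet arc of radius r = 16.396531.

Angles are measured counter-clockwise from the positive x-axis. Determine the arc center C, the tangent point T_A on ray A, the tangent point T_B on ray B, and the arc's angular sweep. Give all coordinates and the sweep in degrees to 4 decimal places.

bisector direction at 173.5040° = (-0.993580,0.113134)
center distance |VC| = r/sin(θ/2) = 16.396531/sin(8.7076°) = 108.305180
C = V + |VC|·bis = (-98.9034,16.7392)
T_A = V + ((C−V)·d_A)·d_A = V + 107.0568·d_A = (-94.6034,32.5619)
T_B = V + ((C−V)·d_B)·d_B = V + 107.0568·d_B = (-98.2707,0.3549)
sweep = 180° − θ = 162.5848°

center=(-98.9034,16.7392) T_A=(-94.6034,32.5619) T_B=(-98.2707,0.3549) sweep=162.5848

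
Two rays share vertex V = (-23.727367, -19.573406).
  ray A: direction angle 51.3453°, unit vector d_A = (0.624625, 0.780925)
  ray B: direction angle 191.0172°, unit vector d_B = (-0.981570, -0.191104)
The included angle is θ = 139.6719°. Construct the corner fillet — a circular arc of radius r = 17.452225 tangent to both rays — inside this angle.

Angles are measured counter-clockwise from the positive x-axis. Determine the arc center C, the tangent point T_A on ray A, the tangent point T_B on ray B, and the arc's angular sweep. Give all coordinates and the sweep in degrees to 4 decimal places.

center=(-33.3532,-3.6676) T_A=(-19.7243,-14.5687) T_B=(-30.0180,-20.7981) sweep=40.3281

bisector direction at 121.1813° = (-0.517747,0.855534)
center distance |VC| = r/sin(θ/2) = 17.452225/sin(69.8359°) = 18.591721
C = V + |VC|·bis = (-33.3532,-3.6676)
T_A = V + ((C−V)·d_A)·d_A = V + 6.4087·d_A = (-19.7243,-14.5687)
T_B = V + ((C−V)·d_B)·d_B = V + 6.4087·d_B = (-30.0180,-20.7981)
sweep = 180° − θ = 40.3281°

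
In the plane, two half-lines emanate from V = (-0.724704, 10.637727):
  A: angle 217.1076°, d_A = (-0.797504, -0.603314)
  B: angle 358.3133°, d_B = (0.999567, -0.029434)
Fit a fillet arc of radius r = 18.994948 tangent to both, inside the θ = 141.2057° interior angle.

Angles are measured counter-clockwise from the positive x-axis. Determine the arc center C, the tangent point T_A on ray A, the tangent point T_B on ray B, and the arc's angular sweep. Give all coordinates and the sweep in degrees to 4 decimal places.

bisector direction at 287.7104° = (0.304207,-0.952606)
center distance |VC| = r/sin(θ/2) = 18.994948/sin(70.6029°) = 20.137997
C = V + |VC|·bis = (5.4014,-8.5459)
T_A = V + ((C−V)·d_A)·d_A = V + 6.6881·d_A = (-6.0585,6.6027)
T_B = V + ((C−V)·d_B)·d_B = V + 6.6881·d_B = (5.9605,10.4409)
sweep = 180° − θ = 38.7943°

center=(5.4014,-8.5459) T_A=(-6.0585,6.6027) T_B=(5.9605,10.4409) sweep=38.7943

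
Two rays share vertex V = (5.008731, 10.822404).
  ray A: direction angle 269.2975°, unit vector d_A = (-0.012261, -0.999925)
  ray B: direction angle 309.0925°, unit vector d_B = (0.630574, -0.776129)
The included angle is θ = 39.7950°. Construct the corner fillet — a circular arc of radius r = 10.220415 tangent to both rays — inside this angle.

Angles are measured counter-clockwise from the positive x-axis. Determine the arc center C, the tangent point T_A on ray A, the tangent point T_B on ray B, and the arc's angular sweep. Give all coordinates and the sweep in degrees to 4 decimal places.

bisector direction at 289.1950° = (0.328784,-0.944405)
center distance |VC| = r/sin(θ/2) = 10.220415/sin(19.8975°) = 30.030145
C = V + |VC|·bis = (14.8822,-17.5382)
T_A = V + ((C−V)·d_A)·d_A = V + 28.2374·d_A = (4.6625,-17.4129)
T_B = V + ((C−V)·d_B)·d_B = V + 28.2374·d_B = (22.8145,-11.0935)
sweep = 180° − θ = 140.2050°

center=(14.8822,-17.5382) T_A=(4.6625,-17.4129) T_B=(22.8145,-11.0935) sweep=140.2050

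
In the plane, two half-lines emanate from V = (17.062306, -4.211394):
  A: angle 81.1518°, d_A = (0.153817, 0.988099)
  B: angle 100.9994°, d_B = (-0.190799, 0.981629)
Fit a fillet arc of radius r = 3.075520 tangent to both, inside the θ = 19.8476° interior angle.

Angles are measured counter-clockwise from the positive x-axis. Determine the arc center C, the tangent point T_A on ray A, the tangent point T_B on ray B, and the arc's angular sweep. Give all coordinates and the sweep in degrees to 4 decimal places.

center=(16.7273,13.6313) T_A=(19.7662,13.1582) T_B=(13.7083,13.0445) sweep=160.1524

bisector direction at 91.0756° = (-0.018772,0.999824)
center distance |VC| = r/sin(θ/2) = 3.075520/sin(9.9238°) = 17.845831
C = V + |VC|·bis = (16.7273,13.6313)
T_A = V + ((C−V)·d_A)·d_A = V + 17.5788·d_A = (19.7662,13.1582)
T_B = V + ((C−V)·d_B)·d_B = V + 17.5788·d_B = (13.7083,13.0445)
sweep = 180° − θ = 160.1524°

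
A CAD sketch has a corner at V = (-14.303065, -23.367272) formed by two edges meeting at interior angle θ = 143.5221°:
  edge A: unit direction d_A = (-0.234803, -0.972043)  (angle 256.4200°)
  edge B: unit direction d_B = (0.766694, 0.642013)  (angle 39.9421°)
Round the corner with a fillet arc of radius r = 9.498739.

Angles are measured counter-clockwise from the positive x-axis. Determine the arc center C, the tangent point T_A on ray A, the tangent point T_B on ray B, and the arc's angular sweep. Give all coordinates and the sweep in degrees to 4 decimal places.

center=(-5.8049,-28.6403) T_A=(-15.0380,-26.4099) T_B=(-11.9032,-21.3577) sweep=36.4779

bisector direction at 328.1811° = (0.849718,-0.527237)
center distance |VC| = r/sin(θ/2) = 9.498739/sin(71.7610°) = 10.001204
C = V + |VC|·bis = (-5.8049,-28.6403)
T_A = V + ((C−V)·d_A)·d_A = V + 3.1302·d_A = (-15.0380,-26.4099)
T_B = V + ((C−V)·d_B)·d_B = V + 3.1302·d_B = (-11.9032,-21.3577)
sweep = 180° − θ = 36.4779°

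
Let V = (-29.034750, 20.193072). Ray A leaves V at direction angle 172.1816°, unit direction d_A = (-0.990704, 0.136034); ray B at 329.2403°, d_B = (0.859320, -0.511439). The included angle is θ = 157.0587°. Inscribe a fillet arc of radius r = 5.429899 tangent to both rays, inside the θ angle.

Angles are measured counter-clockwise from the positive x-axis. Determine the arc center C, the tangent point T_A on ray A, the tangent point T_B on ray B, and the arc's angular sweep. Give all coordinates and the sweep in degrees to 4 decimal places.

bisector direction at 250.7110° = (-0.330334,-0.943864)
center distance |VC| = r/sin(θ/2) = 5.429899/sin(78.5293°) = 5.540562
C = V + |VC|·bis = (-30.8650,14.9635)
T_A = V + ((C−V)·d_A)·d_A = V + 1.1018·d_A = (-30.1263,20.3430)
T_B = V + ((C−V)·d_B)·d_B = V + 1.1018·d_B = (-28.0879,19.6296)
sweep = 180° − θ = 22.9413°

center=(-30.8650,14.9635) T_A=(-30.1263,20.3430) T_B=(-28.0879,19.6296) sweep=22.9413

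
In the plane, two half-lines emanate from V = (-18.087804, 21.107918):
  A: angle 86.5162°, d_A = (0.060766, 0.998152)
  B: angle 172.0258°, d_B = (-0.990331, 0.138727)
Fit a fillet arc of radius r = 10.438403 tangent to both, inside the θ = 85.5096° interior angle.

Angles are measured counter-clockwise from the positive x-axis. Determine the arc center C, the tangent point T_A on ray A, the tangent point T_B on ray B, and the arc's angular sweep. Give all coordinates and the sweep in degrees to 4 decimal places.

bisector direction at 129.2710° = (-0.632989,0.774161)
center distance |VC| = r/sin(θ/2) = 10.438403/sin(42.7548°) = 15.376319
C = V + |VC|·bis = (-27.8208,33.0117)
T_A = V + ((C−V)·d_A)·d_A = V + 11.2903·d_A = (-17.4017,32.3774)
T_B = V + ((C−V)·d_B)·d_B = V + 11.2903·d_B = (-29.2689,22.6742)
sweep = 180° − θ = 94.4904°

center=(-27.8208,33.0117) T_A=(-17.4017,32.3774) T_B=(-29.2689,22.6742) sweep=94.4904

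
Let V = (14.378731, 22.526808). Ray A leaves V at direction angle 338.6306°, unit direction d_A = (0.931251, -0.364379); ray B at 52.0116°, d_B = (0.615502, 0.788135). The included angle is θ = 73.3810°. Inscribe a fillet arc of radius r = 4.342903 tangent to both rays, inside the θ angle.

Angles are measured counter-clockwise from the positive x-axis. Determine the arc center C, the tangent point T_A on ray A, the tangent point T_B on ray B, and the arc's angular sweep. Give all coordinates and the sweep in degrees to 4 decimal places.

bisector direction at 15.3211° = (0.964460,0.264228)
center distance |VC| = r/sin(θ/2) = 4.342903/sin(36.6905°) = 7.268552
C = V + |VC|·bis = (21.3890,24.4474)
T_A = V + ((C−V)·d_A)·d_A = V + 5.8285·d_A = (19.8065,20.4030)
T_B = V + ((C−V)·d_B)·d_B = V + 5.8285·d_B = (17.9662,27.1204)
sweep = 180° − θ = 106.6190°

center=(21.3890,24.4474) T_A=(19.8065,20.4030) T_B=(17.9662,27.1204) sweep=106.6190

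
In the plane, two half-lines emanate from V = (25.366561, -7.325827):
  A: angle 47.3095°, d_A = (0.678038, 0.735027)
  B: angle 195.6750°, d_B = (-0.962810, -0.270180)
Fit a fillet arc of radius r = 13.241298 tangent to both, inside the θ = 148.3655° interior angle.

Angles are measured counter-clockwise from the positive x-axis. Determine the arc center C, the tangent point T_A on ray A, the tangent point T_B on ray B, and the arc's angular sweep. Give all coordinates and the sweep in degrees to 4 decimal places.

center=(18.1773,4.4095) T_A=(27.9100,-4.5686) T_B=(21.7549,-8.3393) sweep=31.6345

bisector direction at 121.4923° = (-0.522383,0.852711)
center distance |VC| = r/sin(θ/2) = 13.241298/sin(74.1827°) = 13.762398
C = V + |VC|·bis = (18.1773,4.4095)
T_A = V + ((C−V)·d_A)·d_A = V + 3.7512·d_A = (27.9100,-4.5686)
T_B = V + ((C−V)·d_B)·d_B = V + 3.7512·d_B = (21.7549,-8.3393)
sweep = 180° − θ = 31.6345°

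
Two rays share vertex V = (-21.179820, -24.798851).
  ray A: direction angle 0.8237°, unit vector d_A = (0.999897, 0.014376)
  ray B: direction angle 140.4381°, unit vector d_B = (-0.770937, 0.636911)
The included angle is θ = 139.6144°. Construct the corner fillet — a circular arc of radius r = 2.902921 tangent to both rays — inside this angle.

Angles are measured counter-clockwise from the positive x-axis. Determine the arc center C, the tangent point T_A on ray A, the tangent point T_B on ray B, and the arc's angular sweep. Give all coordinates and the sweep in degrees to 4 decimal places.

center=(-20.1540,-21.8809) T_A=(-20.1123,-24.7835) T_B=(-22.0029,-24.1189) sweep=40.3856

bisector direction at 70.6309° = (0.331652,0.943402)
center distance |VC| = r/sin(θ/2) = 2.902921/sin(69.8072°) = 3.093030
C = V + |VC|·bis = (-20.1540,-21.8809)
T_A = V + ((C−V)·d_A)·d_A = V + 1.0677·d_A = (-20.1123,-24.7835)
T_B = V + ((C−V)·d_B)·d_B = V + 1.0677·d_B = (-22.0029,-24.1189)
sweep = 180° − θ = 40.3856°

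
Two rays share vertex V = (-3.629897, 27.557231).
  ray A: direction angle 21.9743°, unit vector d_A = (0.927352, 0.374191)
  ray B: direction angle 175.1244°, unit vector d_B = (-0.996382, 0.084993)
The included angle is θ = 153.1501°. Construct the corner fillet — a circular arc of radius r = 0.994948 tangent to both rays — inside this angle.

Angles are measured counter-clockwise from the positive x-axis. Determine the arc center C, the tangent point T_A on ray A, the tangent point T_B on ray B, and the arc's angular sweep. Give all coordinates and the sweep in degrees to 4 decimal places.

bisector direction at 98.5494° = (-0.148661,0.988888)
center distance |VC| = r/sin(θ/2) = 0.994948/sin(76.5751°) = 1.022899
C = V + |VC|·bis = (-3.7820,28.5688)
T_A = V + ((C−V)·d_A)·d_A = V + 0.2375·d_A = (-3.4097,27.6461)
T_B = V + ((C−V)·d_B)·d_B = V + 0.2375·d_B = (-3.8665,27.5774)
sweep = 180° − θ = 26.8499°

center=(-3.7820,28.5688) T_A=(-3.4097,27.6461) T_B=(-3.8665,27.5774) sweep=26.8499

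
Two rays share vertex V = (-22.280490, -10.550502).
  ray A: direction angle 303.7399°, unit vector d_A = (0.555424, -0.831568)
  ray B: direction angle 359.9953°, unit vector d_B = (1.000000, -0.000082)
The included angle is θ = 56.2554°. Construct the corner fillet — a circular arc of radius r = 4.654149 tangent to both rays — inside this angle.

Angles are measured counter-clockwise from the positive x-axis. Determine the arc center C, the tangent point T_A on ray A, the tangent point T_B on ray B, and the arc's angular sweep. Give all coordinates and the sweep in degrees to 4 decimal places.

center=(-13.5746,-15.2054) T_A=(-17.4448,-17.7904) T_B=(-13.5742,-10.5512) sweep=123.7446

bisector direction at 331.8676° = (0.881860,-0.471511)
center distance |VC| = r/sin(θ/2) = 4.654149/sin(28.1277°) = 9.872234
C = V + |VC|·bis = (-13.5746,-15.2054)
T_A = V + ((C−V)·d_A)·d_A = V + 8.7063·d_A = (-17.4448,-17.7904)
T_B = V + ((C−V)·d_B)·d_B = V + 8.7063·d_B = (-13.5742,-10.5512)
sweep = 180° − θ = 123.7446°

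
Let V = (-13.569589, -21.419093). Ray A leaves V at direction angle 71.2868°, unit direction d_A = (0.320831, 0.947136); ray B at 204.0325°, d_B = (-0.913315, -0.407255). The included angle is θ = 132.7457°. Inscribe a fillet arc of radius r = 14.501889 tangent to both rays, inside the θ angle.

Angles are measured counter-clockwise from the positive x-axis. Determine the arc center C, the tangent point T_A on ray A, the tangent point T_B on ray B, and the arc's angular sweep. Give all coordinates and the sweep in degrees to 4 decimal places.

center=(-25.2695,-10.7579) T_A=(-11.5343,-15.4106) T_B=(-19.3636,-24.0027) sweep=47.2543

bisector direction at 137.6596° = (-0.739157,0.673533)
center distance |VC| = r/sin(θ/2) = 14.501889/sin(66.3728°) = 15.828768
C = V + |VC|·bis = (-25.2695,-10.7579)
T_A = V + ((C−V)·d_A)·d_A = V + 6.3439·d_A = (-11.5343,-15.4106)
T_B = V + ((C−V)·d_B)·d_B = V + 6.3439·d_B = (-19.3636,-24.0027)
sweep = 180° − θ = 47.2543°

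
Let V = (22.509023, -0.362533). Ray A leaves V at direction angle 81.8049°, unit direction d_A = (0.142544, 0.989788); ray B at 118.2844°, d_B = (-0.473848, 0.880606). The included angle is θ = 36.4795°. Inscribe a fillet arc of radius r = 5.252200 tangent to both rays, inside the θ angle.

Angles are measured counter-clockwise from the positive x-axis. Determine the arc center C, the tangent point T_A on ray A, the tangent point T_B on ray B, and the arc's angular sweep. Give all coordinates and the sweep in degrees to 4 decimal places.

center=(19.5822,16.1608) T_A=(24.7808,15.4121) T_B=(14.9571,13.6720) sweep=143.5205

bisector direction at 100.0447° = (-0.174416,0.984672)
center distance |VC| = r/sin(θ/2) = 5.252200/sin(18.2398°) = 16.780519
C = V + |VC|·bis = (19.5822,16.1608)
T_A = V + ((C−V)·d_A)·d_A = V + 15.9374·d_A = (24.7808,15.4121)
T_B = V + ((C−V)·d_B)·d_B = V + 15.9374·d_B = (14.9571,13.6720)
sweep = 180° − θ = 143.5205°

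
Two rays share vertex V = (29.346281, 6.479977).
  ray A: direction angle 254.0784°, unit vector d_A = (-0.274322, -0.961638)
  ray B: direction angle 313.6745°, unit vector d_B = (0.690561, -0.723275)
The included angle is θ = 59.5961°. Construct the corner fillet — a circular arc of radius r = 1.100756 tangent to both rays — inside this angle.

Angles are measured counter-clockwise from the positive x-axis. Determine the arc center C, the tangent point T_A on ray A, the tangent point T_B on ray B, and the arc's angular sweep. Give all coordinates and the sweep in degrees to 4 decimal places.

bisector direction at 283.8765° = (0.239829,-0.970815)
center distance |VC| = r/sin(θ/2) = 1.100756/sin(29.7980°) = 2.215048
C = V + |VC|·bis = (29.8775,4.3296)
T_A = V + ((C−V)·d_A)·d_A = V + 1.9222·d_A = (28.8190,4.6315)
T_B = V + ((C−V)·d_B)·d_B = V + 1.9222·d_B = (30.6737,5.0897)
sweep = 180° − θ = 120.4039°

center=(29.8775,4.3296) T_A=(28.8190,4.6315) T_B=(30.6737,5.0897) sweep=120.4039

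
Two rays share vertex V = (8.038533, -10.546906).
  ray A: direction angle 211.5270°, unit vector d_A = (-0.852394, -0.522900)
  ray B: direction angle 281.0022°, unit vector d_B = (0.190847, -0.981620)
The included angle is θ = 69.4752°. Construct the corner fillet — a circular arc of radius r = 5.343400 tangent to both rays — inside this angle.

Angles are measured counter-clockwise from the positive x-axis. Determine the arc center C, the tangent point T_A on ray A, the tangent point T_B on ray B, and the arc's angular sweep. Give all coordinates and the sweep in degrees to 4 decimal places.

center=(4.2640,-19.1311) T_A=(1.4700,-14.5764) T_B=(9.5092,-18.1113) sweep=110.5248

bisector direction at 246.2646° = (-0.402513,-0.915414)
center distance |VC| = r/sin(θ/2) = 5.343400/sin(34.7376°) = 9.377365
C = V + |VC|·bis = (4.2640,-19.1311)
T_A = V + ((C−V)·d_A)·d_A = V + 7.7060·d_A = (1.4700,-14.5764)
T_B = V + ((C−V)·d_B)·d_B = V + 7.7060·d_B = (9.5092,-18.1113)
sweep = 180° − θ = 110.5248°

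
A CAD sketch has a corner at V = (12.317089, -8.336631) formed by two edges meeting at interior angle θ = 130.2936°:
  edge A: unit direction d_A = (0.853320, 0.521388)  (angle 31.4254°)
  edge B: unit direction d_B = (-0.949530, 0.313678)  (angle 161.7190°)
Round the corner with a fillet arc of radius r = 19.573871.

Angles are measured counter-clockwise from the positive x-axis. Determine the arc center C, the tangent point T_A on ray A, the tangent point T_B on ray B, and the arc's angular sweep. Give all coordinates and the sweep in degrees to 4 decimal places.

center=(9.8481,13.0933) T_A=(20.0537,-3.6095) T_B=(3.7082,-5.4927) sweep=49.7064

bisector direction at 96.5722° = (-0.114455,0.993428)
center distance |VC| = r/sin(θ/2) = 19.573871/sin(65.1468°) = 21.571675
C = V + |VC|·bis = (9.8481,13.0933)
T_A = V + ((C−V)·d_A)·d_A = V + 9.0665·d_A = (20.0537,-3.6095)
T_B = V + ((C−V)·d_B)·d_B = V + 9.0665·d_B = (3.7082,-5.4927)
sweep = 180° − θ = 49.7064°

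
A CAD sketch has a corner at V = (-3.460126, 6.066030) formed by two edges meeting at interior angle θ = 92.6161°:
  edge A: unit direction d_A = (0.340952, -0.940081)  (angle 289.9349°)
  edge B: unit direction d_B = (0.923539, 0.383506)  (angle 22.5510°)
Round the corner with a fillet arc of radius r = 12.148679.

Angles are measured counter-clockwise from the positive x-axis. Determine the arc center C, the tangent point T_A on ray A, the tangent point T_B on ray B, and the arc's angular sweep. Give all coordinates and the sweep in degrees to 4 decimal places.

center=(11.9178,-0.7027) T_A=(0.4971,-4.8448) T_B=(7.2587,10.5171) sweep=87.3839

bisector direction at 336.2430° = (0.915262,-0.402859)
center distance |VC| = r/sin(θ/2) = 12.148679/sin(46.3081°) = 16.801660
C = V + |VC|·bis = (11.9178,-0.7027)
T_A = V + ((C−V)·d_A)·d_A = V + 11.6063·d_A = (0.4971,-4.8448)
T_B = V + ((C−V)·d_B)·d_B = V + 11.6063·d_B = (7.2587,10.5171)
sweep = 180° − θ = 87.3839°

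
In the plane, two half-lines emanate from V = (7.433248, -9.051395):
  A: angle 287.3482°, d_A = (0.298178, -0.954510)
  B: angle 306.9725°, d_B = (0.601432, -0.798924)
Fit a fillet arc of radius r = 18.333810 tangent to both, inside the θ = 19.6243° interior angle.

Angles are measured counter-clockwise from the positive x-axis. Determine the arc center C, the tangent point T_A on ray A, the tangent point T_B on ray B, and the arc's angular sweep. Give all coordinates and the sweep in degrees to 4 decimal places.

center=(56.5421,-104.7698) T_A=(39.0423,-110.2366) T_B=(71.1895,-93.7433) sweep=160.3757

bisector direction at 297.1604° = (0.456482,-0.889732)
center distance |VC| = r/sin(θ/2) = 18.333810/sin(9.8122°) = 107.581128
C = V + |VC|·bis = (56.5421,-104.7698)
T_A = V + ((C−V)·d_A)·d_A = V + 106.0074·d_A = (39.0423,-110.2366)
T_B = V + ((C−V)·d_B)·d_B = V + 106.0074·d_B = (71.1895,-93.7433)
sweep = 180° − θ = 160.3757°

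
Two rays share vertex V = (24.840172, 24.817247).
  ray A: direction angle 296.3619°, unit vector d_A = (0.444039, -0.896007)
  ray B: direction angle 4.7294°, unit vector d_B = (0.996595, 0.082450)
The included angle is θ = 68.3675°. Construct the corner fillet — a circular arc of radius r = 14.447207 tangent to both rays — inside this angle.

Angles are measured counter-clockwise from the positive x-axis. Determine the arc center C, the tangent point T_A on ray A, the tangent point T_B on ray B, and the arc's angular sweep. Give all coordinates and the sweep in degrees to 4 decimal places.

center=(47.2303,12.1731) T_A=(34.2855,5.7579) T_B=(46.0391,26.5711) sweep=111.6325

bisector direction at 330.5457° = (0.870748,-0.491730)
center distance |VC| = r/sin(θ/2) = 14.447207/sin(34.1838°) = 25.713693
C = V + |VC|·bis = (47.2303,12.1731)
T_A = V + ((C−V)·d_A)·d_A = V + 21.2714·d_A = (34.2855,5.7579)
T_B = V + ((C−V)·d_B)·d_B = V + 21.2714·d_B = (46.0391,26.5711)
sweep = 180° − θ = 111.6325°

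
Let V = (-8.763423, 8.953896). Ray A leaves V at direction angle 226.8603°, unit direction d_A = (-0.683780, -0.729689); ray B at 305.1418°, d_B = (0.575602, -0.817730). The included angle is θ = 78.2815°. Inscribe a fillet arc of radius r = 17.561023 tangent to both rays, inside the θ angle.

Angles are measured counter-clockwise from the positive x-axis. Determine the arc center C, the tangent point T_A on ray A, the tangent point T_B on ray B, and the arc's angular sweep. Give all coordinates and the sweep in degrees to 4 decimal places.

bisector direction at 266.0010° = (-0.069738,-0.997565)
center distance |VC| = r/sin(θ/2) = 17.561023/sin(39.1407°) = 27.820430
C = V + |VC|·bis = (-10.7036,-18.7988)
T_A = V + ((C−V)·d_A)·d_A = V + 21.5775·d_A = (-23.5176,-6.7909)
T_B = V + ((C−V)·d_B)·d_B = V + 21.5775·d_B = (3.6566,-8.6906)
sweep = 180° − θ = 101.7185°

center=(-10.7036,-18.7988) T_A=(-23.5176,-6.7909) T_B=(3.6566,-8.6906) sweep=101.7185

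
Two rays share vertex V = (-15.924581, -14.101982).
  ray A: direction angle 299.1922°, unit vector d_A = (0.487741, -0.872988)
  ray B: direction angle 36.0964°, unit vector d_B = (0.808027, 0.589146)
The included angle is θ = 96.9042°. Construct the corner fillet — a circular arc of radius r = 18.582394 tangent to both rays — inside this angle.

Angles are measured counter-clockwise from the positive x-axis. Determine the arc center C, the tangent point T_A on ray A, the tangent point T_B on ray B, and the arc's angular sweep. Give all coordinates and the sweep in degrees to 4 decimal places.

bisector direction at 347.6443° = (0.976838,-0.213980)
center distance |VC| = r/sin(θ/2) = 18.582394/sin(48.4521°) = 24.829445
C = V + |VC|·bis = (8.3298,-19.4150)
T_A = V + ((C−V)·d_A)·d_A = V + 16.4680·d_A = (-7.8925,-28.4784)
T_B = V + ((C−V)·d_B)·d_B = V + 16.4680·d_B = (-2.6180,-4.3999)
sweep = 180° − θ = 83.0958°

center=(8.3298,-19.4150) T_A=(-7.8925,-28.4784) T_B=(-2.6180,-4.3999) sweep=83.0958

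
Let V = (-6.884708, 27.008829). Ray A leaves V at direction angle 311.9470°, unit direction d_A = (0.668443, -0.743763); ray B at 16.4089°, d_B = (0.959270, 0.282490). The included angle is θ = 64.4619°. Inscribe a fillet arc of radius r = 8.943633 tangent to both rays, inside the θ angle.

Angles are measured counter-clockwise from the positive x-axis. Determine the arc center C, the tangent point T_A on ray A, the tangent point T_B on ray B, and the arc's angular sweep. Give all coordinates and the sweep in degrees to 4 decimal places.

center=(9.2493,22.4367) T_A=(2.5973,16.4584) T_B=(6.7228,31.0160) sweep=115.5381

bisector direction at 344.1780° = (0.962113,-0.272651)
center distance |VC| = r/sin(θ/2) = 8.943633/sin(32.2309°) = 16.769313
C = V + |VC|·bis = (9.2493,22.4367)
T_A = V + ((C−V)·d_A)·d_A = V + 14.1852·d_A = (2.5973,16.4584)
T_B = V + ((C−V)·d_B)·d_B = V + 14.1852·d_B = (6.7228,31.0160)
sweep = 180° − θ = 115.5381°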